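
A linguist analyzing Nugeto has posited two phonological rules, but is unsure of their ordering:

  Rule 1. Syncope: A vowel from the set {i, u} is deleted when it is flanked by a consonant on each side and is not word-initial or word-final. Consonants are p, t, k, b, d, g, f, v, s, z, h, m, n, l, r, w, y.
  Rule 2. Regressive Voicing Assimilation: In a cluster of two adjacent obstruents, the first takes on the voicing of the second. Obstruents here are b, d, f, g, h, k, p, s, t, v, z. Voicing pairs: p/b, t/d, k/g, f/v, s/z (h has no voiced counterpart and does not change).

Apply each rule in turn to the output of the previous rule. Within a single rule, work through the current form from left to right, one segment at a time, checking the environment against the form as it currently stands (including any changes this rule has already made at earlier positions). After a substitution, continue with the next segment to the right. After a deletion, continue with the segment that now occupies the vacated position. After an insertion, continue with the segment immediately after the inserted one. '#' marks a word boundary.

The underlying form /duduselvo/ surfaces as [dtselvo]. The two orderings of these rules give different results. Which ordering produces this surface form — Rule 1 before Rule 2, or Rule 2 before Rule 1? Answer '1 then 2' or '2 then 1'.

1 then 2

Order 1 then 2:
  1 Syncope: [duduselvo] → [ddselvo]
  2 Regressive Voicing Assimilation: [ddselvo] → [dtselvo]
  result: [dtselvo]
Order 2 then 1:
  2 Regressive Voicing Assimilation: no change — [duduselvo]
  1 Syncope: [duduselvo] → [ddselvo]
  result: [ddselvo]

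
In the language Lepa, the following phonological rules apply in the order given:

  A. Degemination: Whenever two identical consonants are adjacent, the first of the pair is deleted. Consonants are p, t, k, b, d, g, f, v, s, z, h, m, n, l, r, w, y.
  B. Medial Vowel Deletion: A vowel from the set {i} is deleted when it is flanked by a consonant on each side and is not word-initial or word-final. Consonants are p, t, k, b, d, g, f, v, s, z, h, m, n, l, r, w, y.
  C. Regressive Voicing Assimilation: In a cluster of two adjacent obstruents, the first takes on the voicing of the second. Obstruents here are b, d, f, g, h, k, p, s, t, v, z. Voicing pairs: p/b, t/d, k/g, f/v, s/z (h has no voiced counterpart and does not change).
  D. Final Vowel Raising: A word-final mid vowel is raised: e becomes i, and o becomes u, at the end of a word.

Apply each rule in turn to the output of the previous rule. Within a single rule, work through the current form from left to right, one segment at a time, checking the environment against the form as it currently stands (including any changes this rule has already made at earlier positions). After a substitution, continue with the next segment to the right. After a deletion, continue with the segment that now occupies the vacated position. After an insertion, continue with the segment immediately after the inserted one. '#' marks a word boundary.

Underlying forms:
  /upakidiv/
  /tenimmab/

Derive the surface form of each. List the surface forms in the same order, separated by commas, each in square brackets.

/upakidiv/:
  A Degemination: no change — [upakidiv]
  B Medial Vowel Deletion: [upakidiv] → [upakdv]
  C Regressive Voicing Assimilation: [upakdv] → [upagdv]
  D Final Vowel Raising: no change — [upagdv]
/tenimmab/:
  A Degemination: [tenimmab] → [tenimab]
  B Medial Vowel Deletion: [tenimab] → [tenmab]
  C Regressive Voicing Assimilation: no change — [tenmab]
  D Final Vowel Raising: no change — [tenmab]

[upagdv], [tenmab]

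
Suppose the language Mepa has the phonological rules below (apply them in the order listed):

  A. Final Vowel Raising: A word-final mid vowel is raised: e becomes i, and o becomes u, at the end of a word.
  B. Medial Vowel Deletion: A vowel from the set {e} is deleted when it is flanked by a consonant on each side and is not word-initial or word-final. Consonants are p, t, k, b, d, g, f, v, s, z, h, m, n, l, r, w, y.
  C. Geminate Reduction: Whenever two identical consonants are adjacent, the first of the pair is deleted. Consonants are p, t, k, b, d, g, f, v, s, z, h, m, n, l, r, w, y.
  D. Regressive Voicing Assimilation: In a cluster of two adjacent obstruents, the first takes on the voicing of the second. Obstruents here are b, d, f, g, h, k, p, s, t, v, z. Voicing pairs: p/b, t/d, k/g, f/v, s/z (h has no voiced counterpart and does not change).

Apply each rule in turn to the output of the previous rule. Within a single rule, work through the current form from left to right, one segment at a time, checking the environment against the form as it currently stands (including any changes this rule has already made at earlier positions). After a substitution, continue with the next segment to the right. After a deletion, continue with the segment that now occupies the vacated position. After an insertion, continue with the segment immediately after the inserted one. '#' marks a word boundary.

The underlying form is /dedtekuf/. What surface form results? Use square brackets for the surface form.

A Final Vowel Raising: no change — [dedtekuf]
B Medial Vowel Deletion: [dedtekuf] → [ddtkuf]
C Geminate Reduction: [ddtkuf] → [dtkuf]
D Regressive Voicing Assimilation: [dtkuf] → [ttkuf]

[ttkuf]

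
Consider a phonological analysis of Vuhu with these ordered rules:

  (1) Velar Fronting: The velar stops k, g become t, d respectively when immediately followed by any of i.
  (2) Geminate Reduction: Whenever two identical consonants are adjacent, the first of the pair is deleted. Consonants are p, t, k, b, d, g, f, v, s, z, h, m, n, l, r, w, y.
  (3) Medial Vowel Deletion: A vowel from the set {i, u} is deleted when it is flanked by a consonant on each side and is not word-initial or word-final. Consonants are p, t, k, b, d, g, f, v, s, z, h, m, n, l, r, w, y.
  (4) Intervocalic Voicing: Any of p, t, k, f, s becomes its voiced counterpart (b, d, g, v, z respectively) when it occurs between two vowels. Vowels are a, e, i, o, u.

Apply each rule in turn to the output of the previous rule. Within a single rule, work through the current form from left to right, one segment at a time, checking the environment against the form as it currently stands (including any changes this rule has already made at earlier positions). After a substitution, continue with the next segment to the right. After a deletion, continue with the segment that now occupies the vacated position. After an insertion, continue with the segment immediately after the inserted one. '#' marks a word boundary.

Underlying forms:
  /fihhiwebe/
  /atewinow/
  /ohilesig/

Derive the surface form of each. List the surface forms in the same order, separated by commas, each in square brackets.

/fihhiwebe/:
  (1) Velar Fronting: no change — [fihhiwebe]
  (2) Geminate Reduction: [fihhiwebe] → [fihiwebe]
  (3) Medial Vowel Deletion: [fihiwebe] → [fhwebe]
  (4) Intervocalic Voicing: no change — [fhwebe]
/atewinow/:
  (1) Velar Fronting: no change — [atewinow]
  (2) Geminate Reduction: no change — [atewinow]
  (3) Medial Vowel Deletion: [atewinow] → [atewnow]
  (4) Intervocalic Voicing: [atewnow] → [adewnow]
/ohilesig/:
  (1) Velar Fronting: no change — [ohilesig]
  (2) Geminate Reduction: no change — [ohilesig]
  (3) Medial Vowel Deletion: [ohilesig] → [ohlesg]
  (4) Intervocalic Voicing: no change — [ohlesg]

[fhwebe], [adewnow], [ohlesg]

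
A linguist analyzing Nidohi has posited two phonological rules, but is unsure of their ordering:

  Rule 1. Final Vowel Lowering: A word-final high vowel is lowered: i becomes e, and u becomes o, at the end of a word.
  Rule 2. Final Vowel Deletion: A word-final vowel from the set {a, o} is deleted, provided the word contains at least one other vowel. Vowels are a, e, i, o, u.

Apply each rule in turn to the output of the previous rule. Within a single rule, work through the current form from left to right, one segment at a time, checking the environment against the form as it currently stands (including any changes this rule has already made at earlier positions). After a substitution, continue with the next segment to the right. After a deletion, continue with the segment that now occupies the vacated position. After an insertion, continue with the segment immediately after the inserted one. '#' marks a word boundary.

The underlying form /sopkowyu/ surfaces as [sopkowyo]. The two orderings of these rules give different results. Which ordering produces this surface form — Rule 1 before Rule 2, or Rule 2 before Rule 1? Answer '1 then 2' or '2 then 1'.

Order 1 then 2:
  1 Final Vowel Lowering: [sopkowyu] → [sopkowyo]
  2 Final Vowel Deletion: [sopkowyo] → [sopkowy]
  result: [sopkowy]
Order 2 then 1:
  2 Final Vowel Deletion: no change — [sopkowyu]
  1 Final Vowel Lowering: [sopkowyu] → [sopkowyo]
  result: [sopkowyo]

2 then 1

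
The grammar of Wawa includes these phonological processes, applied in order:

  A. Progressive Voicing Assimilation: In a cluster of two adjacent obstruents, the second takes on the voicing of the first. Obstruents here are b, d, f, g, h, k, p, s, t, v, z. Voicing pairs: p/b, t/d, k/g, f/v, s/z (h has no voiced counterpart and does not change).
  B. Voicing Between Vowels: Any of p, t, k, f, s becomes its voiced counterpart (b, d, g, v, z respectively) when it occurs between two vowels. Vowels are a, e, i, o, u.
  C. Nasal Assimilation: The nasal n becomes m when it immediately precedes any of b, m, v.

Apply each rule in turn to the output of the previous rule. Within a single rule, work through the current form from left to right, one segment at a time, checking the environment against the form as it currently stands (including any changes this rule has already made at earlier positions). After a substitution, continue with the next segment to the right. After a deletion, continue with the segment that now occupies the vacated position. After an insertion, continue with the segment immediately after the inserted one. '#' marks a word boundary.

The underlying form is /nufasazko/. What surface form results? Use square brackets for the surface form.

[nuvazazgo]

A Progressive Voicing Assimilation: [nufasazko] → [nufasazgo]
B Voicing Between Vowels: [nufasazgo] → [nuvazazgo]
C Nasal Assimilation: no change — [nuvazazgo]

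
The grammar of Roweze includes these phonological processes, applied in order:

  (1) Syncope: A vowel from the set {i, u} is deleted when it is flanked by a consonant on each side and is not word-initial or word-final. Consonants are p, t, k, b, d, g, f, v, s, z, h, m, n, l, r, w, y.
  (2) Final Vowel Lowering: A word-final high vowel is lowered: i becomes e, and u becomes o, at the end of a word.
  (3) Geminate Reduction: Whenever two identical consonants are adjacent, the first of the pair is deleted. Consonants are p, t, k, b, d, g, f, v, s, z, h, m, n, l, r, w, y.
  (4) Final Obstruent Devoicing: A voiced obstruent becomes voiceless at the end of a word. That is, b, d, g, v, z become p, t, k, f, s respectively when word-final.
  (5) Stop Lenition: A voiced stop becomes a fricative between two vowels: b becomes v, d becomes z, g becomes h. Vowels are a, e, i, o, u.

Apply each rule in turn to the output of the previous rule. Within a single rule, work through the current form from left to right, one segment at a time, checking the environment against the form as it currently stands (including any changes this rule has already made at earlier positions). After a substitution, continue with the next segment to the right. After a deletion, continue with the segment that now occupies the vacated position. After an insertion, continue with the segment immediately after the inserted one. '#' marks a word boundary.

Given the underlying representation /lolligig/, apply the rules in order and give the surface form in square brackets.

(1) Syncope: [lolligig] → [lollgg]
(2) Final Vowel Lowering: no change — [lollgg]
(3) Geminate Reduction: [lollgg] → [lolg]
(4) Final Obstruent Devoicing: [lolg] → [lolk]
(5) Stop Lenition: no change — [lolk]

[lolk]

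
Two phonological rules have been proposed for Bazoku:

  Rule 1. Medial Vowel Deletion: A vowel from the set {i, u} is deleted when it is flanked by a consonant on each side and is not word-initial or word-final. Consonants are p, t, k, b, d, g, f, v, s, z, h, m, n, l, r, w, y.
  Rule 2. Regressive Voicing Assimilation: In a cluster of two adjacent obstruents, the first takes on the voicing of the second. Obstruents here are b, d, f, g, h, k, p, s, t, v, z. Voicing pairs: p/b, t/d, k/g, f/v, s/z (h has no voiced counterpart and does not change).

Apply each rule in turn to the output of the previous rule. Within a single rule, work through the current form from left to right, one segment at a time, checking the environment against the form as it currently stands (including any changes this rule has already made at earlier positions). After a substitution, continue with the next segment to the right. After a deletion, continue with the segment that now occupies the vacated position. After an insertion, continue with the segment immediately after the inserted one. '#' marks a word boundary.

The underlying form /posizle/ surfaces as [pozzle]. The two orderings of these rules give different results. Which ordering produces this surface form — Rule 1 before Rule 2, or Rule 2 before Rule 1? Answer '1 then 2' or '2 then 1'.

Order 1 then 2:
  1 Medial Vowel Deletion: [posizle] → [poszle]
  2 Regressive Voicing Assimilation: [poszle] → [pozzle]
  result: [pozzle]
Order 2 then 1:
  2 Regressive Voicing Assimilation: no change — [posizle]
  1 Medial Vowel Deletion: [posizle] → [poszle]
  result: [poszle]

1 then 2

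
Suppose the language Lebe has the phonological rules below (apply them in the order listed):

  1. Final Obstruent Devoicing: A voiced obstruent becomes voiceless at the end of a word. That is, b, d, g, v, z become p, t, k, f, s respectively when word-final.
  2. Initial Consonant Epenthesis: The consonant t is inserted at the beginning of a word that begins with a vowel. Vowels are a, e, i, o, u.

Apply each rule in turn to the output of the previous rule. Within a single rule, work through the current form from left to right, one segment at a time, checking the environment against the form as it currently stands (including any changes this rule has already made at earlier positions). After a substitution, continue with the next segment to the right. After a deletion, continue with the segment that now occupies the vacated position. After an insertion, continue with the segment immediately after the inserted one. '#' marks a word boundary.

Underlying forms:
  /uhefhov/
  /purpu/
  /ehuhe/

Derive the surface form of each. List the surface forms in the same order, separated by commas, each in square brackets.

/uhefhov/:
  1 Final Obstruent Devoicing: [uhefhov] → [uhefhof]
  2 Initial Consonant Epenthesis: [uhefhof] → [tuhefhof]
/purpu/:
  1 Final Obstruent Devoicing: no change — [purpu]
  2 Initial Consonant Epenthesis: no change — [purpu]
/ehuhe/:
  1 Final Obstruent Devoicing: no change — [ehuhe]
  2 Initial Consonant Epenthesis: [ehuhe] → [tehuhe]

[tuhefhof], [purpu], [tehuhe]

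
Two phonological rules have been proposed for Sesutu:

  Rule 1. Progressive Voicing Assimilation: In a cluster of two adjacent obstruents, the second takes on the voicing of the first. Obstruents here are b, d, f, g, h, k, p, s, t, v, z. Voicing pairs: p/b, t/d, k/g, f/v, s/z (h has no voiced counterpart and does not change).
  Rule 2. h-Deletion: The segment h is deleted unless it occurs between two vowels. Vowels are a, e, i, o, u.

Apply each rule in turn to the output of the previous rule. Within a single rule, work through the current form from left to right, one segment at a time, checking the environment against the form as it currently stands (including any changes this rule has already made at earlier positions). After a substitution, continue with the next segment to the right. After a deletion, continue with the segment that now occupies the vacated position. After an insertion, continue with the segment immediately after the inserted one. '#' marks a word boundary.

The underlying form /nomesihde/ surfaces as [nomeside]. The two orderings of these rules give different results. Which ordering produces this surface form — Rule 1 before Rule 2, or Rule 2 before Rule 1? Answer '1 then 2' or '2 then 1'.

2 then 1

Order 1 then 2:
  1 Progressive Voicing Assimilation: [nomesihde] → [nomesihte]
  2 h-Deletion: [nomesihte] → [nomesite]
  result: [nomesite]
Order 2 then 1:
  2 h-Deletion: [nomesihde] → [nomeside]
  1 Progressive Voicing Assimilation: no change — [nomeside]
  result: [nomeside]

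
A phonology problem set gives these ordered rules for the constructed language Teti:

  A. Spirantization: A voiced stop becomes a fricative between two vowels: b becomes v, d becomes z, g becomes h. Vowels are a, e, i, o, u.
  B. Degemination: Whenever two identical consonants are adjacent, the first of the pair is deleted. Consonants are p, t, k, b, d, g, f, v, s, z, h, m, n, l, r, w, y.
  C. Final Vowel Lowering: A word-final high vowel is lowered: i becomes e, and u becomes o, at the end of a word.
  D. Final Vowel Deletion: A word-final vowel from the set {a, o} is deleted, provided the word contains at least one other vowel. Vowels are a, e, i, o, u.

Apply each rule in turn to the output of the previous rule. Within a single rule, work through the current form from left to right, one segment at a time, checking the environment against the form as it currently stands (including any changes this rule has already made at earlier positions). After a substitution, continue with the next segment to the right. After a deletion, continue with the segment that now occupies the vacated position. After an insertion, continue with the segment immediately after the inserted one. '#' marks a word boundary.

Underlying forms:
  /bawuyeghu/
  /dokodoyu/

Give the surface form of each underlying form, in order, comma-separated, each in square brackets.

/bawuyeghu/:
  A Spirantization: no change — [bawuyeghu]
  B Degemination: no change — [bawuyeghu]
  C Final Vowel Lowering: [bawuyeghu] → [bawuyegho]
  D Final Vowel Deletion: [bawuyegho] → [bawuyegh]
/dokodoyu/:
  A Spirantization: [dokodoyu] → [dokozoyu]
  B Degemination: no change — [dokozoyu]
  C Final Vowel Lowering: [dokozoyu] → [dokozoyo]
  D Final Vowel Deletion: [dokozoyo] → [dokozoy]

[bawuyegh], [dokozoy]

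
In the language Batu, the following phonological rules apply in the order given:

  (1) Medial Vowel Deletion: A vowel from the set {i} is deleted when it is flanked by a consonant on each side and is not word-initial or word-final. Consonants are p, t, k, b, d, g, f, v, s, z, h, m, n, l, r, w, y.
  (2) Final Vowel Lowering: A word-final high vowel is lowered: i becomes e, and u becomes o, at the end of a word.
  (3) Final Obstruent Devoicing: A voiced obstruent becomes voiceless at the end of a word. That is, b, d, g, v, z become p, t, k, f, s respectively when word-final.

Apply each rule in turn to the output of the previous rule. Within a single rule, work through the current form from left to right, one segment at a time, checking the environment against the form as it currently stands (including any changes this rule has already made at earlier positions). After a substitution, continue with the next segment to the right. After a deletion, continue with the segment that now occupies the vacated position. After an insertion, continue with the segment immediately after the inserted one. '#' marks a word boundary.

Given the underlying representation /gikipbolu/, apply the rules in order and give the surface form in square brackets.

[gkpbolo]

(1) Medial Vowel Deletion: [gikipbolu] → [gkpbolu]
(2) Final Vowel Lowering: [gkpbolu] → [gkpbolo]
(3) Final Obstruent Devoicing: no change — [gkpbolo]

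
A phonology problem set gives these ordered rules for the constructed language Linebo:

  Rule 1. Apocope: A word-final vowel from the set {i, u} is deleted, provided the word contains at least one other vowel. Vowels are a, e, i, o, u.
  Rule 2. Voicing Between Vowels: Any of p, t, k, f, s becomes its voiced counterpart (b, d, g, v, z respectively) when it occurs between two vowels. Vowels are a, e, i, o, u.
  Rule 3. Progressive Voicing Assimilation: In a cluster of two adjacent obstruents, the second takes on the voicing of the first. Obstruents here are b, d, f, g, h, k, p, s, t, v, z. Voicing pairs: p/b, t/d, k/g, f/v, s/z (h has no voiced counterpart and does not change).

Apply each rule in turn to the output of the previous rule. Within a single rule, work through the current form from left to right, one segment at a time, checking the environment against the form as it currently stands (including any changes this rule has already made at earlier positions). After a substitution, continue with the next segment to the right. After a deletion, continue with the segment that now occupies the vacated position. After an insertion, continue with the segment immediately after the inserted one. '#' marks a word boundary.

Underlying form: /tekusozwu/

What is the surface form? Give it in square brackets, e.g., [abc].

Rule 1 Apocope: [tekusozwu] → [tekusozw]
Rule 2 Voicing Between Vowels: [tekusozw] → [teguzozw]
Rule 3 Progressive Voicing Assimilation: no change — [teguzozw]

[teguzozw]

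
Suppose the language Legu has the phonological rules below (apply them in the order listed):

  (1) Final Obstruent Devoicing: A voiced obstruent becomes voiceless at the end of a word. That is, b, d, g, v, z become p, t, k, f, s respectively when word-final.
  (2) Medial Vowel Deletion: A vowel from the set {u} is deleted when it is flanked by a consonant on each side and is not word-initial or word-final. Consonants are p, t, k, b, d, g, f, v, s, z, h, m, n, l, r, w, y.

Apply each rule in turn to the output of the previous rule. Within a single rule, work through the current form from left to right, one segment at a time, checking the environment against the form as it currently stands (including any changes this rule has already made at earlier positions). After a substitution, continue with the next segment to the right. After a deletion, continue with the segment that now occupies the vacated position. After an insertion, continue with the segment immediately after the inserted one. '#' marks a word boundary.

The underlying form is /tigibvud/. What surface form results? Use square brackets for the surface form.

[tigibvt]

(1) Final Obstruent Devoicing: [tigibvud] → [tigibvut]
(2) Medial Vowel Deletion: [tigibvut] → [tigibvt]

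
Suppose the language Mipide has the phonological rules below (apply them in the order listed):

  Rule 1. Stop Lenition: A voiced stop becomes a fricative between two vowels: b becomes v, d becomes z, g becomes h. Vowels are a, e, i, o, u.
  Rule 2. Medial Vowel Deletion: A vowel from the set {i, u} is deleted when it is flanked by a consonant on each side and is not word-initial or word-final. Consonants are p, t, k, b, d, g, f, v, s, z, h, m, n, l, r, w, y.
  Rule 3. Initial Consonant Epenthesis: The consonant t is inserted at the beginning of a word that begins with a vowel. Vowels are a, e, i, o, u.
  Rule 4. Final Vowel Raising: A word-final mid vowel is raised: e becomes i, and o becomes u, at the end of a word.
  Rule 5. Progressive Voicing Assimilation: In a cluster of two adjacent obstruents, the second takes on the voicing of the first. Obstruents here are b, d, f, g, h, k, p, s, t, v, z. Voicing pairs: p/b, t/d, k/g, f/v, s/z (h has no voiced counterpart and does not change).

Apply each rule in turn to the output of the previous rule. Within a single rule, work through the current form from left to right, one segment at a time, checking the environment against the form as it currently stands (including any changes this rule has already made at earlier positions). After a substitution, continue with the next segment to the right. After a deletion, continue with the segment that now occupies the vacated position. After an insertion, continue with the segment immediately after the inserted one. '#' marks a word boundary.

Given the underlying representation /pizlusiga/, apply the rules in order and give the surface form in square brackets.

Rule 1 Stop Lenition: [pizlusiga] → [pizlusiha]
Rule 2 Medial Vowel Deletion: [pizlusiha] → [pzlsha]
Rule 3 Initial Consonant Epenthesis: no change — [pzlsha]
Rule 4 Final Vowel Raising: no change — [pzlsha]
Rule 5 Progressive Voicing Assimilation: [pzlsha] → [pslsha]

[pslsha]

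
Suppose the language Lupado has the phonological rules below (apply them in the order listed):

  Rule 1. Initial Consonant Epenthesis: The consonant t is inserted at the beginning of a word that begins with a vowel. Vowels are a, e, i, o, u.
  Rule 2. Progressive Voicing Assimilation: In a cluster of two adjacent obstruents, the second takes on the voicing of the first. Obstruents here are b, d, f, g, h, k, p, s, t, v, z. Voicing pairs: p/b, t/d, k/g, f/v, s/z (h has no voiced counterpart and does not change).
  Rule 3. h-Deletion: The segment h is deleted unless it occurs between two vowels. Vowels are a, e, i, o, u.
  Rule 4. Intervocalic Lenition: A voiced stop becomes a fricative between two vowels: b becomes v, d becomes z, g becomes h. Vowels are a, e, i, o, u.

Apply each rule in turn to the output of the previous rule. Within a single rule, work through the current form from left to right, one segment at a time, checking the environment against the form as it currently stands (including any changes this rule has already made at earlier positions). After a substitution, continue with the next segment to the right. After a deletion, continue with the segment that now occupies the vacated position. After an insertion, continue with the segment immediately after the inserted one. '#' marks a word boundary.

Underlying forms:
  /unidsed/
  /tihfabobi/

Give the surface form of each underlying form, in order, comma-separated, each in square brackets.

[tunidzed], [tifavovi]

/unidsed/:
  Rule 1 Initial Consonant Epenthesis: [unidsed] → [tunidsed]
  Rule 2 Progressive Voicing Assimilation: [tunidsed] → [tunidzed]
  Rule 3 h-Deletion: no change — [tunidzed]
  Rule 4 Intervocalic Lenition: no change — [tunidzed]
/tihfabobi/:
  Rule 1 Initial Consonant Epenthesis: no change — [tihfabobi]
  Rule 2 Progressive Voicing Assimilation: no change — [tihfabobi]
  Rule 3 h-Deletion: [tihfabobi] → [tifabobi]
  Rule 4 Intervocalic Lenition: [tifabobi] → [tifavovi]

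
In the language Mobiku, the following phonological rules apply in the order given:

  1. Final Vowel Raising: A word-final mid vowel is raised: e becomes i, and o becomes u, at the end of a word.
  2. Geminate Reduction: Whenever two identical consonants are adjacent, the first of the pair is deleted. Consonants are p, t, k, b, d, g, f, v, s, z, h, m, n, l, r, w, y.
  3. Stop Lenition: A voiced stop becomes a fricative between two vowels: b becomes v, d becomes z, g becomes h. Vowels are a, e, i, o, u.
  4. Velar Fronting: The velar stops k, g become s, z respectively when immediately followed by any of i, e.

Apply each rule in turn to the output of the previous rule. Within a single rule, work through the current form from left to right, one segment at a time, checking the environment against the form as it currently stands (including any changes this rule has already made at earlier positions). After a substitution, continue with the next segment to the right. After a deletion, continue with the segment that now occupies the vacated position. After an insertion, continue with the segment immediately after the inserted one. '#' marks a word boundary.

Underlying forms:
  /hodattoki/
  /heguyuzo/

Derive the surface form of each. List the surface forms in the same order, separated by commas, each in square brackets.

/hodattoki/:
  1 Final Vowel Raising: no change — [hodattoki]
  2 Geminate Reduction: [hodattoki] → [hodatoki]
  3 Stop Lenition: [hodatoki] → [hozatoki]
  4 Velar Fronting: [hozatoki] → [hozatosi]
/heguyuzo/:
  1 Final Vowel Raising: [heguyuzo] → [heguyuzu]
  2 Geminate Reduction: no change — [heguyuzu]
  3 Stop Lenition: [heguyuzu] → [hehuyuzu]
  4 Velar Fronting: no change — [hehuyuzu]

[hozatosi], [hehuyuzu]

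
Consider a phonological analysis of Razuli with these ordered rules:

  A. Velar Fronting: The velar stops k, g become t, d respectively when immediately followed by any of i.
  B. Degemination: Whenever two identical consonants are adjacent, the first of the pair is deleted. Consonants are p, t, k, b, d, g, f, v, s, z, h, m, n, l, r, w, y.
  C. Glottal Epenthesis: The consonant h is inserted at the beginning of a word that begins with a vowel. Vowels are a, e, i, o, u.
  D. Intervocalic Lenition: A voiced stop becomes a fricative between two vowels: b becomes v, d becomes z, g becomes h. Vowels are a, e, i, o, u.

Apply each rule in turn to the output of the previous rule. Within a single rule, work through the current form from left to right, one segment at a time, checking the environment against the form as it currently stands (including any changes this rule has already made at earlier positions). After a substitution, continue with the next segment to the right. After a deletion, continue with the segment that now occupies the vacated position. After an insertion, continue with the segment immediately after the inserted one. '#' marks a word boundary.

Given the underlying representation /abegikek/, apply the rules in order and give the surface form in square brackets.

A Velar Fronting: [abegikek] → [abedikek]
B Degemination: no change — [abedikek]
C Glottal Epenthesis: [abedikek] → [habedikek]
D Intervocalic Lenition: [habedikek] → [havezikek]

[havezikek]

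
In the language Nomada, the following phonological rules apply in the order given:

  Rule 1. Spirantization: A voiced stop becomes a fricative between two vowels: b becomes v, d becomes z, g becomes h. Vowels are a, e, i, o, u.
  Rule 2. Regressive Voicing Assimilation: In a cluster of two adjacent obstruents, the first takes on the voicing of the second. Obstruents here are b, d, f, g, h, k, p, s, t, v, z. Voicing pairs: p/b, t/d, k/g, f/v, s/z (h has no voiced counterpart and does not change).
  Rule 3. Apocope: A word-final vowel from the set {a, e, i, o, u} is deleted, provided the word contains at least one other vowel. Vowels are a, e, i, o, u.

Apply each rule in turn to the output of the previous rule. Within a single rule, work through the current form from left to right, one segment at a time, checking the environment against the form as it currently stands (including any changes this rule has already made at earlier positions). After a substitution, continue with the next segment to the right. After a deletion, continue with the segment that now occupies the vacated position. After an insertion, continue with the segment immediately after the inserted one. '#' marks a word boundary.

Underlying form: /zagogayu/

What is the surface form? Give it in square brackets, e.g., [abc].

[zahohay]

Rule 1 Spirantization: [zagogayu] → [zahohayu]
Rule 2 Regressive Voicing Assimilation: no change — [zahohayu]
Rule 3 Apocope: [zahohayu] → [zahohay]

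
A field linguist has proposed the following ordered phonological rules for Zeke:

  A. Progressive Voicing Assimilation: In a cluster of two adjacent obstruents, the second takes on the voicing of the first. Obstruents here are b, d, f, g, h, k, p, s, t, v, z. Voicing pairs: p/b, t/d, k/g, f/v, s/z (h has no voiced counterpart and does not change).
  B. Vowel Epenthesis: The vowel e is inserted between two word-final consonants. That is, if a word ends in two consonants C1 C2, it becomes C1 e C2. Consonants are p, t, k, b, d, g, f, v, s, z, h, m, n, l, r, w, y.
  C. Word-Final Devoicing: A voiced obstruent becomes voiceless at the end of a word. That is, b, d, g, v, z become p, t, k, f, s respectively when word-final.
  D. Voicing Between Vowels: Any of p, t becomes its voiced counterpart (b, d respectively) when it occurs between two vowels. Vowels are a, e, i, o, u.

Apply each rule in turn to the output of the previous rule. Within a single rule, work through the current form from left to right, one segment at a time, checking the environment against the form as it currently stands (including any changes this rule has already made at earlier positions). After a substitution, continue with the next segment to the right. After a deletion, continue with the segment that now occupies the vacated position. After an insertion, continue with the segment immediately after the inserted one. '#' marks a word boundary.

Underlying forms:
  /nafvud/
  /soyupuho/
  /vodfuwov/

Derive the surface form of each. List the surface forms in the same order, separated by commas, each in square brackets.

[naffut], [soyubuho], [vodvuwof]

/nafvud/:
  A Progressive Voicing Assimilation: [nafvud] → [naffud]
  B Vowel Epenthesis: no change — [naffud]
  C Word-Final Devoicing: [naffud] → [naffut]
  D Voicing Between Vowels: no change — [naffut]
/soyupuho/:
  A Progressive Voicing Assimilation: no change — [soyupuho]
  B Vowel Epenthesis: no change — [soyupuho]
  C Word-Final Devoicing: no change — [soyupuho]
  D Voicing Between Vowels: [soyupuho] → [soyubuho]
/vodfuwov/:
  A Progressive Voicing Assimilation: [vodfuwov] → [vodvuwov]
  B Vowel Epenthesis: no change — [vodvuwov]
  C Word-Final Devoicing: [vodvuwov] → [vodvuwof]
  D Voicing Between Vowels: no change — [vodvuwof]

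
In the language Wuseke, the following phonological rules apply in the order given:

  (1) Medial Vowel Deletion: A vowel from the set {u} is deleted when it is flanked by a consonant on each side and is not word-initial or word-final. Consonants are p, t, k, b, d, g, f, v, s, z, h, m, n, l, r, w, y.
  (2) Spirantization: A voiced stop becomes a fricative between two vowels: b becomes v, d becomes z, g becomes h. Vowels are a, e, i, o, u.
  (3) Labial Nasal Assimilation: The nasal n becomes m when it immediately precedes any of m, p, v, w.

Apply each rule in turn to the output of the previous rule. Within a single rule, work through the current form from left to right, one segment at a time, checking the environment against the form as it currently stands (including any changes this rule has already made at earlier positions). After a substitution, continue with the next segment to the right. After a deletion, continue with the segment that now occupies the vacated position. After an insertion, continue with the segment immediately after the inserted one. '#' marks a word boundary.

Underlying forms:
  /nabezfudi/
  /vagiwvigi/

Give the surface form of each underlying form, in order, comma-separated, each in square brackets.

/nabezfudi/:
  (1) Medial Vowel Deletion: [nabezfudi] → [nabezfdi]
  (2) Spirantization: [nabezfdi] → [navezfdi]
  (3) Labial Nasal Assimilation: no change — [navezfdi]
/vagiwvigi/:
  (1) Medial Vowel Deletion: no change — [vagiwvigi]
  (2) Spirantization: [vagiwvigi] → [vahiwvihi]
  (3) Labial Nasal Assimilation: no change — [vahiwvihi]

[navezfdi], [vahiwvihi]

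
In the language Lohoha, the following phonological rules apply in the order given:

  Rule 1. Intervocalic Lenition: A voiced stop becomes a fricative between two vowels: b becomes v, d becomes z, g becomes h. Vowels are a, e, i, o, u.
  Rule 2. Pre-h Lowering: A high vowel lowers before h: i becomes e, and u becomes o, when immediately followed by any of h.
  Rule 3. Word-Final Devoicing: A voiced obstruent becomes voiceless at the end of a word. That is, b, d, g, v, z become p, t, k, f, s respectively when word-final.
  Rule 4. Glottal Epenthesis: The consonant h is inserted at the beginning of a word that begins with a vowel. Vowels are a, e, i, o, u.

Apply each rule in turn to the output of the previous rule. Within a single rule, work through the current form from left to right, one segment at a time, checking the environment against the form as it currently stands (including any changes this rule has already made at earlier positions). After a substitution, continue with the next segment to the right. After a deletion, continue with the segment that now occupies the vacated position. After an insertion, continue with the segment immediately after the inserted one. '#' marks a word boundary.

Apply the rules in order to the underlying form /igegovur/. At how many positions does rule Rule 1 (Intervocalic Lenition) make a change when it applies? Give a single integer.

Rule 1 Intervocalic Lenition: [igegovur] → [ihehovur]
Rule 2 Pre-h Lowering: [ihehovur] → [ehehovur]
Rule 3 Word-Final Devoicing: no change — [ehehovur]
Rule 4 Glottal Epenthesis: [ehehovur] → [hehehovur]
Rule Rule 1 changed 2 position(s).

2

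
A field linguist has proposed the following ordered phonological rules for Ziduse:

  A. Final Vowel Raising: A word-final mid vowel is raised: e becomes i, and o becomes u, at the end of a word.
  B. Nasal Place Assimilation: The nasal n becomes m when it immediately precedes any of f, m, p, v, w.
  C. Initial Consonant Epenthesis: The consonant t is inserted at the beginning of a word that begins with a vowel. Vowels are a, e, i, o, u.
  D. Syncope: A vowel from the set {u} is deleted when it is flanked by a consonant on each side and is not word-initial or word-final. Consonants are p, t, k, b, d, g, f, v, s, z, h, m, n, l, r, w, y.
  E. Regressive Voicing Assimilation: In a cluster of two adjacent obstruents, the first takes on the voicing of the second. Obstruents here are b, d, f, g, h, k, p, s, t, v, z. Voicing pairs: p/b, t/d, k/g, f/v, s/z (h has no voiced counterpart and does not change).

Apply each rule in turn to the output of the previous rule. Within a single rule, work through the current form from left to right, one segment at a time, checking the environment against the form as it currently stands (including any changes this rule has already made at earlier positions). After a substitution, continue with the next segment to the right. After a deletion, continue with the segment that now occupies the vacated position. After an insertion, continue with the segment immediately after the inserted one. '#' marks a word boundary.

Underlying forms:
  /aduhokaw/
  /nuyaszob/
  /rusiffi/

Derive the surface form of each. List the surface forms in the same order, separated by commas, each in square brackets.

[tathokaw], [nyazzob], [rsiffi]

/aduhokaw/:
  A Final Vowel Raising: no change — [aduhokaw]
  B Nasal Place Assimilation: no change — [aduhokaw]
  C Initial Consonant Epenthesis: [aduhokaw] → [taduhokaw]
  D Syncope: [taduhokaw] → [tadhokaw]
  E Regressive Voicing Assimilation: [tadhokaw] → [tathokaw]
/nuyaszob/:
  A Final Vowel Raising: no change — [nuyaszob]
  B Nasal Place Assimilation: no change — [nuyaszob]
  C Initial Consonant Epenthesis: no change — [nuyaszob]
  D Syncope: [nuyaszob] → [nyaszob]
  E Regressive Voicing Assimilation: [nyaszob] → [nyazzob]
/rusiffi/:
  A Final Vowel Raising: no change — [rusiffi]
  B Nasal Place Assimilation: no change — [rusiffi]
  C Initial Consonant Epenthesis: no change — [rusiffi]
  D Syncope: [rusiffi] → [rsiffi]
  E Regressive Voicing Assimilation: no change — [rsiffi]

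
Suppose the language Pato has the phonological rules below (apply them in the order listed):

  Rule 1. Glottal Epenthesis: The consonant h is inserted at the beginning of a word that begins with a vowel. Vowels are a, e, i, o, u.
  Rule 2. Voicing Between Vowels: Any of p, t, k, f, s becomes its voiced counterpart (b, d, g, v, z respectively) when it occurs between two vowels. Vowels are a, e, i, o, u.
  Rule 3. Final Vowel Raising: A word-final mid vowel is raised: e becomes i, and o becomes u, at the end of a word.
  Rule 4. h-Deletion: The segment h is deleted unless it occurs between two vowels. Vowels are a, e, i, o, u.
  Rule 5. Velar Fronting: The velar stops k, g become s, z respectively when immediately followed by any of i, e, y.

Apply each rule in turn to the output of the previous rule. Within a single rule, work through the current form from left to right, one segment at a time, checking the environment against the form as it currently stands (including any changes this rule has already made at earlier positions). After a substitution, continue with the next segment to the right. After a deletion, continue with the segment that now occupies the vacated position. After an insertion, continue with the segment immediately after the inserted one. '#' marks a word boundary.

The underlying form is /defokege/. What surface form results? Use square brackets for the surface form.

[devozezi]

Rule 1 Glottal Epenthesis: no change — [defokege]
Rule 2 Voicing Between Vowels: [defokege] → [devogege]
Rule 3 Final Vowel Raising: [devogege] → [devogegi]
Rule 4 h-Deletion: no change — [devogegi]
Rule 5 Velar Fronting: [devogegi] → [devozezi]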